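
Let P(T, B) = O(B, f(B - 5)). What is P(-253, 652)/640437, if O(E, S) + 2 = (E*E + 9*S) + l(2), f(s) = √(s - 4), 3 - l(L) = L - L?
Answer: 425105/640437 + 3*√643/213479 ≈ 0.66413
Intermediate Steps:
l(L) = 3 (l(L) = 3 - (L - L) = 3 - 1*0 = 3 + 0 = 3)
f(s) = √(-4 + s)
O(E, S) = 1 + E² + 9*S (O(E, S) = -2 + ((E*E + 9*S) + 3) = -2 + ((E² + 9*S) + 3) = -2 + (3 + E² + 9*S) = 1 + E² + 9*S)
P(T, B) = 1 + B² + 9*√(-9 + B) (P(T, B) = 1 + B² + 9*√(-4 + (B - 5)) = 1 + B² + 9*√(-4 + (-5 + B)) = 1 + B² + 9*√(-9 + B))
P(-253, 652)/640437 = (1 + 652² + 9*√(-9 + 652))/640437 = (1 + 425104 + 9*√643)*(1/640437) = (425105 + 9*√643)*(1/640437) = 425105/640437 + 3*√643/213479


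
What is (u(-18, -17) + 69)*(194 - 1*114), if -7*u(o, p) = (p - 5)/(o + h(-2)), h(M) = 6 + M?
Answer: 269600/49 ≈ 5502.0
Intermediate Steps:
u(o, p) = -(-5 + p)/(7*(4 + o)) (u(o, p) = -(p - 5)/(7*(o + (6 - 2))) = -(-5 + p)/(7*(o + 4)) = -(-5 + p)/(7*(4 + o)))
(u(-18, -17) + 69)*(194 - 1*114) = ((5 - 1*(-17))/(7*(4 - 18)) + 69)*(194 - 1*114) = ((⅐)*(5 + 17)/(-14) + 69)*(194 - 114) = ((⅐)*(-1/14)*22 + 69)*80 = (-11/49 + 69)*80 = (3370/49)*80 = 269600/49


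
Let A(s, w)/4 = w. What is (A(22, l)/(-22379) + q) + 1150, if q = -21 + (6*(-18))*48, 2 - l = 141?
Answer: -652851/161 ≈ -4055.0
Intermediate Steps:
l = -139 (l = 2 - 1*141 = 2 - 141 = -139)
A(s, w) = 4*w
q = -5205 (q = -21 - 108*48 = -21 - 5184 = -5205)
(A(22, l)/(-22379) + q) + 1150 = ((4*(-139))/(-22379) - 5205) + 1150 = (-556*(-1/22379) - 5205) + 1150 = (4/161 - 5205) + 1150 = -838001/161 + 1150 = -652851/161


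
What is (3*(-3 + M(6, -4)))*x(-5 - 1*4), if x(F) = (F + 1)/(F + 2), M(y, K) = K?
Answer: -24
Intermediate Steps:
x(F) = (1 + F)/(2 + F)
(3*(-3 + M(6, -4)))*x(-5 - 1*4) = (3*(-3 - 4))*((1 + (-5 - 1*4))/(2 + (-5 - 1*4))) = (3*(-7))*((1 + (-5 - 4))/(2 + (-5 - 4))) = -21*(1 - 9)/(2 - 9) = -21*(-8)/(-7) = -(-3)*(-8) = -21*8/7 = -24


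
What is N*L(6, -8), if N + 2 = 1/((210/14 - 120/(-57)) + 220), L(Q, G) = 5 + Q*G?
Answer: 386613/4505 ≈ 85.819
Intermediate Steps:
L(Q, G) = 5 + G*Q
N = -8991/4505 (N = -2 + 1/((210/14 - 120/(-57)) + 220) = -2 + 1/((210*(1/14) - 120*(-1/57)) + 220) = -2 + 1/((15 + 40/19) + 220) = -2 + 1/(325/19 + 220) = -2 + 1/(4505/19) = -2 + 19/4505 = -8991/4505 ≈ -1.9958)
N*L(6, -8) = -8991*(5 - 8*6)/4505 = -8991*(5 - 48)/4505 = -8991/4505*(-43) = 386613/4505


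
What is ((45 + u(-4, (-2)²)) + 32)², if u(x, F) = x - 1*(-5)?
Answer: 6084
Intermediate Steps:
u(x, F) = 5 + x (u(x, F) = x + 5 = 5 + x)
((45 + u(-4, (-2)²)) + 32)² = ((45 + (5 - 4)) + 32)² = ((45 + 1) + 32)² = (46 + 32)² = 78² = 6084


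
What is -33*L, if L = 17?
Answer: -561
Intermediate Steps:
-33*L = -33*17 = -561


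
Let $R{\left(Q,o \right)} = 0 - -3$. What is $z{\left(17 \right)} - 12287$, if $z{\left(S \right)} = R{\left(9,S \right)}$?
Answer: $-12284$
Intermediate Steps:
$R{\left(Q,o \right)} = 3$ ($R{\left(Q,o \right)} = 0 + 3 = 3$)
$z{\left(S \right)} = 3$
$z{\left(17 \right)} - 12287 = 3 - 12287 = -12284$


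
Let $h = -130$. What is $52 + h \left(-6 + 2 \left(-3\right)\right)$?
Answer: $1612$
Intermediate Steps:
$52 + h \left(-6 + 2 \left(-3\right)\right) = 52 - 130 \left(-6 + 2 \left(-3\right)\right) = 52 - 130 \left(-6 - 6\right) = 52 - -1560 = 52 + 1560 = 1612$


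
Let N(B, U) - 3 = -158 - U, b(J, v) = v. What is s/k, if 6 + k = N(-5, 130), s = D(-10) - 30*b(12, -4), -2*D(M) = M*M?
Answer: -70/291 ≈ -0.24055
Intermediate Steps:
D(M) = -M²/2 (D(M) = -M*M/2 = -M²/2)
N(B, U) = -155 - U (N(B, U) = 3 + (-158 - U) = -155 - U)
s = 70 (s = -½*(-10)² - 30*(-4) = -½*100 + 120 = -50 + 120 = 70)
k = -291 (k = -6 + (-155 - 1*130) = -6 + (-155 - 130) = -6 - 285 = -291)
s/k = 70/(-291) = 70*(-1/291) = -70/291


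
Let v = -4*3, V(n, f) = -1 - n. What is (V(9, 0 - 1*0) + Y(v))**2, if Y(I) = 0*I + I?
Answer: 484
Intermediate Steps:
v = -12
Y(I) = I (Y(I) = 0 + I = I)
(V(9, 0 - 1*0) + Y(v))**2 = ((-1 - 1*9) - 12)**2 = ((-1 - 9) - 12)**2 = (-10 - 12)**2 = (-22)**2 = 484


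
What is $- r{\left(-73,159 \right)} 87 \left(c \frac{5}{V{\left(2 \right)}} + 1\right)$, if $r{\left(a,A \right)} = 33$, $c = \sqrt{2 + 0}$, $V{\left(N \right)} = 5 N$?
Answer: $-2871 - \frac{2871 \sqrt{2}}{2} \approx -4901.1$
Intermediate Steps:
$c = \sqrt{2} \approx 1.4142$
$- r{\left(-73,159 \right)} 87 \left(c \frac{5}{V{\left(2 \right)}} + 1\right) = - 33 \cdot 87 \left(\sqrt{2} \frac{5}{5 \cdot 2} + 1\right) = - 33 \cdot 87 \left(\sqrt{2} \cdot \frac{5}{10} + 1\right) = - 33 \cdot 87 \left(\sqrt{2} \cdot 5 \cdot \frac{1}{10} + 1\right) = - 33 \cdot 87 \left(\sqrt{2} \cdot \frac{1}{2} + 1\right) = - 33 \cdot 87 \left(\frac{\sqrt{2}}{2} + 1\right) = - 33 \cdot 87 \left(1 + \frac{\sqrt{2}}{2}\right) = - 33 \left(87 + \frac{87 \sqrt{2}}{2}\right) = - (2871 + \frac{2871 \sqrt{2}}{2}) = -2871 - \frac{2871 \sqrt{2}}{2}$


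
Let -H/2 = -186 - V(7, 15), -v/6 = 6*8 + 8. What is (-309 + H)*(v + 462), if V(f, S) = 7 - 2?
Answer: 9198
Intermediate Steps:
v = -336 (v = -6*(6*8 + 8) = -6*(48 + 8) = -6*56 = -336)
V(f, S) = 5
H = 382 (H = -2*(-186 - 1*5) = -2*(-186 - 5) = -2*(-191) = 382)
(-309 + H)*(v + 462) = (-309 + 382)*(-336 + 462) = 73*126 = 9198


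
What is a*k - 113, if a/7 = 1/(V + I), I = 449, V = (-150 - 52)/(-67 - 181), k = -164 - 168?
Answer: -6590977/55777 ≈ -118.17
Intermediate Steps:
k = -332
V = 101/124 (V = -202/(-248) = -202*(-1/248) = 101/124 ≈ 0.81452)
a = 868/55777 (a = 7/(101/124 + 449) = 7/(55777/124) = 7*(124/55777) = 868/55777 ≈ 0.015562)
a*k - 113 = (868/55777)*(-332) - 113 = -288176/55777 - 113 = -6590977/55777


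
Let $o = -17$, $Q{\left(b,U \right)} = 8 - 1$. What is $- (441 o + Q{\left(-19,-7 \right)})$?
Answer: $7490$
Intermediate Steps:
$Q{\left(b,U \right)} = 7$ ($Q{\left(b,U \right)} = 8 - 1 = 7$)
$- (441 o + Q{\left(-19,-7 \right)}) = - (441 \left(-17\right) + 7) = - (-7497 + 7) = \left(-1\right) \left(-7490\right) = 7490$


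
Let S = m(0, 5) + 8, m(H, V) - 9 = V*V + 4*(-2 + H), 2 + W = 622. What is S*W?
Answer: 21080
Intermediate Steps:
W = 620 (W = -2 + 622 = 620)
m(H, V) = 1 + V² + 4*H (m(H, V) = 9 + (V*V + 4*(-2 + H)) = 9 + (V² + (-8 + 4*H)) = 9 + (-8 + V² + 4*H) = 1 + V² + 4*H)
S = 34 (S = (1 + 5² + 4*0) + 8 = (1 + 25 + 0) + 8 = 26 + 8 = 34)
S*W = 34*620 = 21080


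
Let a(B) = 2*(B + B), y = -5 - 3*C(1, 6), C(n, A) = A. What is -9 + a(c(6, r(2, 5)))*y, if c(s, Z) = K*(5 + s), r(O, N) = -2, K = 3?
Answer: -3045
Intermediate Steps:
y = -23 (y = -5 - 3*6 = -5 - 18 = -23)
c(s, Z) = 15 + 3*s (c(s, Z) = 3*(5 + s) = 15 + 3*s)
a(B) = 4*B (a(B) = 2*(2*B) = 4*B)
-9 + a(c(6, r(2, 5)))*y = -9 + (4*(15 + 3*6))*(-23) = -9 + (4*(15 + 18))*(-23) = -9 + (4*33)*(-23) = -9 + 132*(-23) = -9 - 3036 = -3045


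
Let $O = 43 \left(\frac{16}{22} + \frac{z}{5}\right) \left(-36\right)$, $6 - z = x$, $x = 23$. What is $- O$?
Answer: $- \frac{227556}{55} \approx -4137.4$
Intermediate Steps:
$z = -17$ ($z = 6 - 23 = -17$)
$O = \frac{227556}{55}$ ($O = 43 \left(\frac{16}{22} - \frac{17}{5}\right) \left(-36\right) = 43 \left(16 \cdot \frac{1}{22} - \frac{17}{5}\right) \left(-36\right) = 43 \left(\frac{8}{11} - \frac{17}{5}\right) \left(-36\right) = 43 \left(- \frac{147}{55}\right) \left(-36\right) = \left(- \frac{6321}{55}\right) \left(-36\right) = \frac{227556}{55} \approx 4137.4$)
$- O = \left(-1\right) \frac{227556}{55} = - \frac{227556}{55}$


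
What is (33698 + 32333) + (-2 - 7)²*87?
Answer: 73078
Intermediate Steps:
(33698 + 32333) + (-2 - 7)²*87 = 66031 + (-9)²*87 = 66031 + 81*87 = 66031 + 7047 = 73078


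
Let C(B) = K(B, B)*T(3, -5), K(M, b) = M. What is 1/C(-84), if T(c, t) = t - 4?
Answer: 1/756 ≈ 0.0013228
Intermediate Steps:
T(c, t) = -4 + t
C(B) = -9*B (C(B) = B*(-4 - 5) = B*(-9) = -9*B)
1/C(-84) = 1/(-9*(-84)) = 1/756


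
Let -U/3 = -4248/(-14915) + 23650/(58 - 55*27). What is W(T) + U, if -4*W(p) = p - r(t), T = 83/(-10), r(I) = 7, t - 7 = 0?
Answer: 8971549869/170269640 ≈ 52.690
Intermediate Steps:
t = 7 (t = 7 + 0 = 7)
T = -83/10 (T = 83*(-1/10) = -83/10 ≈ -8.3000)
W(p) = 7/4 - p/4 (W(p) = -(p - 1*7)/4 = -(p - 7)/4 = -(-7 + p)/4 = 7/4 - p/4)
U = 1040033562/21283705 (U = -3*(-4248/(-14915) + 23650/(58 - 55*27)) = -3*(-4248*(-1/14915) + 23650/(58 - 1485)) = -3*(4248/14915 + 23650/(-1427)) = -3*(4248/14915 + 23650*(-1/1427)) = -3*(4248/14915 - 23650/1427) = -3*(-346677854/21283705) = 1040033562/21283705 ≈ 48.865)
W(T) + U = (7/4 - 1/4*(-83/10)) + 1040033562/21283705 = (7/4 + 83/40) + 1040033562/21283705 = 153/40 + 1040033562/21283705 = 8971549869/170269640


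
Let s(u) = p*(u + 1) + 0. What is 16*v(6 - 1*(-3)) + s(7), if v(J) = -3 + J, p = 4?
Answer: 128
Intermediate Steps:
s(u) = 4 + 4*u (s(u) = 4*(u + 1) + 0 = 4*(1 + u) + 0 = (4 + 4*u) + 0 = 4 + 4*u)
16*v(6 - 1*(-3)) + s(7) = 16*(-3 + (6 - 1*(-3))) + (4 + 4*7) = 16*(-3 + (6 + 3)) + (4 + 28) = 16*(-3 + 9) + 32 = 16*6 + 32 = 96 + 32 = 128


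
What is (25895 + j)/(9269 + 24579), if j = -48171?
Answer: -5569/8462 ≈ -0.65812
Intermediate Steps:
(25895 + j)/(9269 + 24579) = (25895 - 48171)/(9269 + 24579) = -22276/33848 = -22276*1/33848 = -5569/8462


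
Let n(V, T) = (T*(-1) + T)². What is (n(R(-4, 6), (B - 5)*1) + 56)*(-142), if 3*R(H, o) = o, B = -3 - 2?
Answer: -7952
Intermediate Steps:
B = -5
R(H, o) = o/3
n(V, T) = 0 (n(V, T) = (-T + T)² = 0² = 0)
(n(R(-4, 6), (B - 5)*1) + 56)*(-142) = (0 + 56)*(-142) = 56*(-142) = -7952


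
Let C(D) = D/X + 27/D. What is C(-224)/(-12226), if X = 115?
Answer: 53281/314941760 ≈ 0.00016918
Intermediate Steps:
C(D) = 27/D + D/115 (C(D) = D/115 + 27/D = 27/D + D/115)
C(-224)/(-12226) = (27/(-224) + (1/115)*(-224))/(-12226) = (27*(-1/224) - 224/115)*(-1/12226) = (-27/224 - 224/115)*(-1/12226) = -53281/25760*(-1/12226) = 53281/314941760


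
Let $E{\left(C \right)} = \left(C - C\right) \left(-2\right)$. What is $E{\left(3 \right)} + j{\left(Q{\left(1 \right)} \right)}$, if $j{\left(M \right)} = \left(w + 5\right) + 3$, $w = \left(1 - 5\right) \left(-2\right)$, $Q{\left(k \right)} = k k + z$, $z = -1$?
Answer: $16$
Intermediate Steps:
$E{\left(C \right)} = 0$ ($E{\left(C \right)} = 0 \left(-2\right) = 0$)
$Q{\left(k \right)} = -1 + k^{2}$ ($Q{\left(k \right)} = k k - 1 = k^{2} - 1 = -1 + k^{2}$)
$w = 8$ ($w = \left(-4\right) \left(-2\right) = 8$)
$j{\left(M \right)} = 16$ ($j{\left(M \right)} = \left(8 + 5\right) + 3 = 13 + 3 = 16$)
$E{\left(3 \right)} + j{\left(Q{\left(1 \right)} \right)} = 0 + 16 = 16$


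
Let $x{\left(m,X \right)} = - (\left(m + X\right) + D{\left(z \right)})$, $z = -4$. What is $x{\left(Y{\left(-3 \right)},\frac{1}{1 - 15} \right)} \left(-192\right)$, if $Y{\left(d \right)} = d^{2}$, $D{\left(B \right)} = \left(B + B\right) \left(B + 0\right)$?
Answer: $\frac{55008}{7} \approx 7858.3$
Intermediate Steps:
$D{\left(B \right)} = 2 B^{2}$ ($D{\left(B \right)} = 2 B B = 2 B^{2}$)
$x{\left(m,X \right)} = -32 - X - m$ ($x{\left(m,X \right)} = - (\left(m + X\right) + 2 \left(-4\right)^{2}) = - (\left(X + m\right) + 2 \cdot 16) = - (\left(X + m\right) + 32) = - (32 + X + m) = -32 - X - m$)
$x{\left(Y{\left(-3 \right)},\frac{1}{1 - 15} \right)} \left(-192\right) = \left(-32 - \frac{1}{1 - 15} - \left(-3\right)^{2}\right) \left(-192\right) = \left(-32 - \frac{1}{-14} - 9\right) \left(-192\right) = \left(-32 - - \frac{1}{14} - 9\right) \left(-192\right) = \left(-32 + \frac{1}{14} - 9\right) \left(-192\right) = \left(- \frac{573}{14}\right) \left(-192\right) = \frac{55008}{7}$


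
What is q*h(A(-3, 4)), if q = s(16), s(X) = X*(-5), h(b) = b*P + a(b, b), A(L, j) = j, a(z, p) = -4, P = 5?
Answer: -1280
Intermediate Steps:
h(b) = -4 + 5*b (h(b) = b*5 - 4 = 5*b - 4 = -4 + 5*b)
s(X) = -5*X
q = -80 (q = -5*16 = -80)
q*h(A(-3, 4)) = -80*(-4 + 5*4) = -80*(-4 + 20) = -80*16 = -1280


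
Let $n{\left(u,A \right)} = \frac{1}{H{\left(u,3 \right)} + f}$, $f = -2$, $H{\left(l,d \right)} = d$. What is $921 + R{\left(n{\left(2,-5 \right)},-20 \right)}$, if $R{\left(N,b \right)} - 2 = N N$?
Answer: $924$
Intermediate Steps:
$n{\left(u,A \right)} = 1$ ($n{\left(u,A \right)} = \frac{1}{3 - 2} = 1^{-1} = 1$)
$R{\left(N,b \right)} = 2 + N^{2}$ ($R{\left(N,b \right)} = 2 + N N = 2 + N^{2}$)
$921 + R{\left(n{\left(2,-5 \right)},-20 \right)} = 921 + \left(2 + 1^{2}\right) = 921 + \left(2 + 1\right) = 921 + 3 = 924$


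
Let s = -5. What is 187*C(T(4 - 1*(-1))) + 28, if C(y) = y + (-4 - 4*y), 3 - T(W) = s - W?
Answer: -8013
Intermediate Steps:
T(W) = 8 + W (T(W) = 3 - (-5 - W) = 3 + (5 + W) = 8 + W)
C(y) = -4 - 3*y
187*C(T(4 - 1*(-1))) + 28 = 187*(-4 - 3*(8 + (4 - 1*(-1)))) + 28 = 187*(-4 - 3*(8 + (4 + 1))) + 28 = 187*(-4 - 3*(8 + 5)) + 28 = 187*(-4 - 3*13) + 28 = 187*(-4 - 39) + 28 = 187*(-43) + 28 = -8041 + 28 = -8013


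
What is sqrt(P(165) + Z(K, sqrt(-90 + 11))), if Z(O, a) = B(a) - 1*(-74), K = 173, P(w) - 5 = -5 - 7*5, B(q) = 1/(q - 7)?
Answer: sqrt((272 - 39*I*sqrt(79))/(7 - I*sqrt(79))) ≈ 6.2406 - 0.00556*I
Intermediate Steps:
B(q) = 1/(-7 + q)
P(w) = -35 (P(w) = 5 + (-5 - 7*5) = 5 + (-5 - 35) = 5 - 40 = -35)
Z(O, a) = 74 + 1/(-7 + a) (Z(O, a) = 1/(-7 + a) - 1*(-74) = 1/(-7 + a) + 74 = 74 + 1/(-7 + a))
sqrt(P(165) + Z(K, sqrt(-90 + 11))) = sqrt(-35 + (-517 + 74*sqrt(-90 + 11))/(-7 + sqrt(-90 + 11))) = sqrt(-35 + (-517 + 74*sqrt(-79))/(-7 + sqrt(-79))) = sqrt(-35 + (-517 + 74*(I*sqrt(79)))/(-7 + I*sqrt(79))) = sqrt(-35 + (-517 + 74*I*sqrt(79))/(-7 + I*sqrt(79)))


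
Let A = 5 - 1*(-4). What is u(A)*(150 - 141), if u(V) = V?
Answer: 81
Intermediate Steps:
A = 9 (A = 5 + 4 = 9)
u(A)*(150 - 141) = 9*(150 - 141) = 9*9 = 81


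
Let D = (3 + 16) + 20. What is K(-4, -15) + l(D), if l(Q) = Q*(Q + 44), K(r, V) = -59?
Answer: 3178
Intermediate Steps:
D = 39 (D = 19 + 20 = 39)
l(Q) = Q*(44 + Q)
K(-4, -15) + l(D) = -59 + 39*(44 + 39) = -59 + 39*83 = -59 + 3237 = 3178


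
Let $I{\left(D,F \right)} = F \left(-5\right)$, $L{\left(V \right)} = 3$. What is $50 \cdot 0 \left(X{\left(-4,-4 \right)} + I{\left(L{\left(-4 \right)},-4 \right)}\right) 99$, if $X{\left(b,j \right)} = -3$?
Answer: $0$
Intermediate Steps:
$I{\left(D,F \right)} = - 5 F$
$50 \cdot 0 \left(X{\left(-4,-4 \right)} + I{\left(L{\left(-4 \right)},-4 \right)}\right) 99 = 50 \cdot 0 \left(-3 - -20\right) 99 = 50 \cdot 0 \left(-3 + 20\right) 99 = 50 \cdot 0 \cdot 17 \cdot 99 = 50 \cdot 0 \cdot 99 = 0 \cdot 99 = 0$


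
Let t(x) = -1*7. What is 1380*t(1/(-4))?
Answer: -9660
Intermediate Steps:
t(x) = -7
1380*t(1/(-4)) = 1380*(-7) = -9660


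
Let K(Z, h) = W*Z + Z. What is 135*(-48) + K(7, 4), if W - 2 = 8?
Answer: -6403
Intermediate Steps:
W = 10 (W = 2 + 8 = 10)
K(Z, h) = 11*Z (K(Z, h) = 10*Z + Z = 11*Z)
135*(-48) + K(7, 4) = 135*(-48) + 11*7 = -6480 + 77 = -6403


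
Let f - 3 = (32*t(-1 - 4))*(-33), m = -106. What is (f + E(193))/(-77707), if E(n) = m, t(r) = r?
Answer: -5177/77707 ≈ -0.066622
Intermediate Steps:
E(n) = -106
f = 5283 (f = 3 + (32*(-1 - 4))*(-33) = 3 + (32*(-5))*(-33) = 3 - 160*(-33) = 3 + 5280 = 5283)
(f + E(193))/(-77707) = (5283 - 106)/(-77707) = 5177*(-1/77707) = -5177/77707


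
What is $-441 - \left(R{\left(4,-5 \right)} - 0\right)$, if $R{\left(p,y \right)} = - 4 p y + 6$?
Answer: $-527$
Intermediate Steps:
$R{\left(p,y \right)} = 6 - 4 p y$ ($R{\left(p,y \right)} = - 4 p y + 6 = 6 - 4 p y$)
$-441 - \left(R{\left(4,-5 \right)} - 0\right) = -441 - \left(\left(6 - 16 \left(-5\right)\right) - 0\right) = -441 - \left(\left(6 + 80\right) + 0\right) = -441 - \left(86 + 0\right) = -441 - 86 = -527$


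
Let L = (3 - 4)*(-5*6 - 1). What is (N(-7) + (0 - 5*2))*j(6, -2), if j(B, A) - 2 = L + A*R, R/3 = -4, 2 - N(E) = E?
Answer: -57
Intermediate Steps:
N(E) = 2 - E
R = -12 (R = 3*(-4) = -12)
L = 31 (L = -(-30 - 1) = -1*(-31) = 31)
j(B, A) = 33 - 12*A (j(B, A) = 2 + (31 + A*(-12)) = 2 + (31 - 12*A) = 33 - 12*A)
(N(-7) + (0 - 5*2))*j(6, -2) = ((2 - 1*(-7)) + (0 - 5*2))*(33 - 12*(-2)) = ((2 + 7) + (0 - 10))*(33 + 24) = (9 - 10)*57 = -1*57 = -57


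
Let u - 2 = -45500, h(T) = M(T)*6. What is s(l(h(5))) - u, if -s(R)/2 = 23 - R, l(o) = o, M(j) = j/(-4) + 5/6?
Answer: 45447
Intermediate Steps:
M(j) = ⅚ - j/4 (M(j) = j*(-¼) + 5*(⅙) = -j/4 + ⅚ = ⅚ - j/4)
h(T) = 5 - 3*T/2 (h(T) = (⅚ - T/4)*6 = 5 - 3*T/2)
u = -45498 (u = 2 - 45500 = -45498)
s(R) = -46 + 2*R (s(R) = -2*(23 - R) = -46 + 2*R)
s(l(h(5))) - u = (-46 + 2*(5 - 3/2*5)) - 1*(-45498) = (-46 + 2*(5 - 15/2)) + 45498 = (-46 + 2*(-5/2)) + 45498 = (-46 - 5) + 45498 = -51 + 45498 = 45447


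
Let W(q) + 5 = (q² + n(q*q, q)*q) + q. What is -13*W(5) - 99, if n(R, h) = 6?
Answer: -814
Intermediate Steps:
W(q) = -5 + q² + 7*q (W(q) = -5 + ((q² + 6*q) + q) = -5 + (q² + 7*q) = -5 + q² + 7*q)
-13*W(5) - 99 = -13*(-5 + 5² + 7*5) - 99 = -13*(-5 + 25 + 35) - 99 = -13*55 - 99 = -715 - 99 = -814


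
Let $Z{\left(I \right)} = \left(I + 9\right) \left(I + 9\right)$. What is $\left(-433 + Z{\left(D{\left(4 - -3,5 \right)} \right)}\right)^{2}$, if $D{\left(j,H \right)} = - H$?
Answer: $173889$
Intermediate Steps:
$Z{\left(I \right)} = \left(9 + I\right)^{2}$ ($Z{\left(I \right)} = \left(9 + I\right) \left(9 + I\right) = \left(9 + I\right)^{2}$)
$\left(-433 + Z{\left(D{\left(4 - -3,5 \right)} \right)}\right)^{2} = \left(-433 + \left(9 - 5\right)^{2}\right)^{2} = \left(-433 + 4^{2}\right)^{2} = \left(-433 + 16\right)^{2} = \left(-417\right)^{2} = 173889$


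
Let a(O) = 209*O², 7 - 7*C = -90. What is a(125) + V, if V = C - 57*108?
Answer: 22816380/7 ≈ 3.2595e+6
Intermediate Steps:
C = 97/7 (C = 1 - ⅐*(-90) = 1 + 90/7 = 97/7 ≈ 13.857)
V = -42995/7 (V = 97/7 - 57*108 = 97/7 - 6156 = -42995/7 ≈ -6142.1)
a(125) + V = 209*125² - 42995/7 = 209*15625 - 42995/7 = 3265625 - 42995/7 = 22816380/7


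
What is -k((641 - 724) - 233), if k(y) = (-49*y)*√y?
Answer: -30968*I*√79 ≈ -2.7525e+5*I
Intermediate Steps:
k(y) = -49*y^(3/2)
-k((641 - 724) - 233) = -(-49)*((641 - 724) - 233)^(3/2) = -(-49)*(-83 - 233)^(3/2) = -(-49)*(-316)^(3/2) = -(-49)*(-632*I*√79) = -30968*I*√79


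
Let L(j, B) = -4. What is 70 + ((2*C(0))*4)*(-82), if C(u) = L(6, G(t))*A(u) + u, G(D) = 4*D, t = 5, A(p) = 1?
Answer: 2694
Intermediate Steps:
C(u) = -4 + u (C(u) = -4*1 + u = -4 + u)
70 + ((2*C(0))*4)*(-82) = 70 + ((2*(-4 + 0))*4)*(-82) = 70 + ((2*(-4))*4)*(-82) = 70 - 8*4*(-82) = 70 - 32*(-82) = 70 + 2624 = 2694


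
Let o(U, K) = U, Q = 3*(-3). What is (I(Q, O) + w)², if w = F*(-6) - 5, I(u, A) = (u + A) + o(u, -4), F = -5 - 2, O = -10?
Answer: 81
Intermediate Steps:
Q = -9
F = -7
I(u, A) = A + 2*u (I(u, A) = (u + A) + u = (A + u) + u = A + 2*u)
w = 37 (w = -7*(-6) - 5 = 42 - 5 = 37)
(I(Q, O) + w)² = ((-10 + 2*(-9)) + 37)² = ((-10 - 18) + 37)² = (-28 + 37)² = 9² = 81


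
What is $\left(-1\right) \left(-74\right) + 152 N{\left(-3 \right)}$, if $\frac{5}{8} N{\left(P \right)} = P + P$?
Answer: $- \frac{6926}{5} \approx -1385.2$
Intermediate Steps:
$N{\left(P \right)} = \frac{16 P}{5}$ ($N{\left(P \right)} = \frac{8 \left(P + P\right)}{5} = \frac{8 \cdot 2 P}{5} = \frac{16 P}{5}$)
$\left(-1\right) \left(-74\right) + 152 N{\left(-3 \right)} = \left(-1\right) \left(-74\right) + 152 \cdot \frac{16}{5} \left(-3\right) = 74 + 152 \left(- \frac{48}{5}\right) = 74 - \frac{7296}{5} = - \frac{6926}{5}$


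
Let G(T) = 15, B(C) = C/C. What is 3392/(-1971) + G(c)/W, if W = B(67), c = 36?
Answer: 26173/1971 ≈ 13.279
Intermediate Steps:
B(C) = 1
W = 1
3392/(-1971) + G(c)/W = 3392/(-1971) + 15/1 = 3392*(-1/1971) + 15*1 = -3392/1971 + 15 = 26173/1971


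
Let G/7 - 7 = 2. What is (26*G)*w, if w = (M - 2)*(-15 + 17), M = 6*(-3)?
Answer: -65520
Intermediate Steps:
M = -18
w = -40 (w = (-18 - 2)*(-15 + 17) = -20*2 = -40)
G = 63 (G = 49 + 7*2 = 49 + 14 = 63)
(26*G)*w = (26*63)*(-40) = 1638*(-40) = -65520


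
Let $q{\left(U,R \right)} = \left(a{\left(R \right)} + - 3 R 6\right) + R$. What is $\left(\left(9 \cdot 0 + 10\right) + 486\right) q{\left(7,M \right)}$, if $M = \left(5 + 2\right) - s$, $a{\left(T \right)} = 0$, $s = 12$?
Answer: $42160$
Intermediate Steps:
$M = -5$ ($M = \left(5 + 2\right) - 12 = 7 - 12 = -5$)
$q{\left(U,R \right)} = - 17 R$ ($q{\left(U,R \right)} = \left(0 + - 3 R 6\right) + R = \left(0 - 18 R\right) + R = - 18 R + R = - 17 R$)
$\left(\left(9 \cdot 0 + 10\right) + 486\right) q{\left(7,M \right)} = \left(\left(9 \cdot 0 + 10\right) + 486\right) \left(\left(-17\right) \left(-5\right)\right) = \left(\left(0 + 10\right) + 486\right) 85 = \left(10 + 486\right) 85 = 496 \cdot 85 = 42160$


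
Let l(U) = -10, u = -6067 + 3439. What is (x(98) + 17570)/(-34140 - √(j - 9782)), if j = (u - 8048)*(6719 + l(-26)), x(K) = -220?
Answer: -296164500/618587333 + 8675*I*√71635066/618587333 ≈ -0.47878 + 0.11869*I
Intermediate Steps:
u = -2628
j = -71625284 (j = (-2628 - 8048)*(6719 - 10) = -10676*6709 = -71625284)
(x(98) + 17570)/(-34140 - √(j - 9782)) = (-220 + 17570)/(-34140 - √(-71625284 - 9782)) = 17350/(-34140 - √(-71635066)) = 17350/(-34140 - I*√71635066)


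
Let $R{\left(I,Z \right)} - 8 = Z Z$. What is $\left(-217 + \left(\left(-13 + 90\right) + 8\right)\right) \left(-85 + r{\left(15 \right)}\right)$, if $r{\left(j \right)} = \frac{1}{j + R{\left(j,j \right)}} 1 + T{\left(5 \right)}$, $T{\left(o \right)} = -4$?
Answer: $\frac{728343}{62} \approx 11747.0$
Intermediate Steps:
$R{\left(I,Z \right)} = 8 + Z^{2}$ ($R{\left(I,Z \right)} = 8 + Z Z = 8 + Z^{2}$)
$r{\left(j \right)} = -4 + \frac{1}{8 + j + j^{2}}$ ($r{\left(j \right)} = \frac{1}{j + \left(8 + j^{2}\right)} 1 - 4 = \frac{1}{8 + j + j^{2}} \cdot 1 - 4 = \frac{1}{8 + j + j^{2}} - 4 = -4 + \frac{1}{8 + j + j^{2}}$)
$\left(-217 + \left(\left(-13 + 90\right) + 8\right)\right) \left(-85 + r{\left(15 \right)}\right) = \left(-217 + \left(\left(-13 + 90\right) + 8\right)\right) \left(-85 + \frac{-31 - 60 - 4 \cdot 15^{2}}{8 + 15 + 15^{2}}\right) = \left(-217 + \left(77 + 8\right)\right) \left(-85 + \frac{-31 - 60 - 900}{8 + 15 + 225}\right) = \left(-217 + 85\right) \left(-85 + \frac{-31 - 60 - 900}{248}\right) = - 132 \left(-85 + \frac{1}{248} \left(-991\right)\right) = - 132 \left(-85 - \frac{991}{248}\right) = \left(-132\right) \left(- \frac{22071}{248}\right) = \frac{728343}{62}$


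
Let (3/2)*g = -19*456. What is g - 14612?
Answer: -20388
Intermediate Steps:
g = -5776 (g = 2*(-19*456)/3 = (⅔)*(-8664) = -5776)
g - 14612 = -5776 - 14612 = -20388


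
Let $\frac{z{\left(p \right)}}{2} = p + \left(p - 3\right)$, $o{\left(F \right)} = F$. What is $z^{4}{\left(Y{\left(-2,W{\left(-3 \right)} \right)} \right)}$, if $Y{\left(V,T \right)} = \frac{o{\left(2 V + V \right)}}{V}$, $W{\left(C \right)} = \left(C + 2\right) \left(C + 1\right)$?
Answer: $1296$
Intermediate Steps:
$W{\left(C \right)} = \left(1 + C\right) \left(2 + C\right)$ ($W{\left(C \right)} = \left(2 + C\right) \left(1 + C\right) = \left(1 + C\right) \left(2 + C\right)$)
$Y{\left(V,T \right)} = 3$ ($Y{\left(V,T \right)} = \frac{2 V + V}{V} = \frac{3 V}{V} = 3$)
$z{\left(p \right)} = -6 + 4 p$ ($z{\left(p \right)} = 2 \left(p + \left(p - 3\right)\right) = 2 \left(p + \left(-3 + p\right)\right) = 2 \left(-3 + 2 p\right) = -6 + 4 p$)
$z^{4}{\left(Y{\left(-2,W{\left(-3 \right)} \right)} \right)} = \left(-6 + 4 \cdot 3\right)^{4} = \left(-6 + 12\right)^{4} = 6^{4} = 1296$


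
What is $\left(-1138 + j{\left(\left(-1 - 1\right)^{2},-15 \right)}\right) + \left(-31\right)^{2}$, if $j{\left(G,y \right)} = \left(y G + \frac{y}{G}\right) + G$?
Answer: $- \frac{947}{4} \approx -236.75$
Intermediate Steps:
$j{\left(G,y \right)} = G + G y + \frac{y}{G}$ ($j{\left(G,y \right)} = \left(G y + \frac{y}{G}\right) + G = G + G y + \frac{y}{G}$)
$\left(-1138 + j{\left(\left(-1 - 1\right)^{2},-15 \right)}\right) + \left(-31\right)^{2} = \left(-1138 + \left(\left(-1 - 1\right)^{2} + \left(-1 - 1\right)^{2} \left(-15\right) - \frac{15}{\left(-1 - 1\right)^{2}}\right)\right) + \left(-31\right)^{2} = \left(-1138 + \left(\left(-2\right)^{2} + \left(-2\right)^{2} \left(-15\right) - \frac{15}{\left(-2\right)^{2}}\right)\right) + 961 = \left(-1138 + \left(4 + 4 \left(-15\right) - \frac{15}{4}\right)\right) + 961 = \left(-1138 - \frac{239}{4}\right) + 961 = - \frac{4791}{4} + 961 = - \frac{947}{4}$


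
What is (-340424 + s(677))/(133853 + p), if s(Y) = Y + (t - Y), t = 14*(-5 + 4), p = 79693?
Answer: -170219/106773 ≈ -1.5942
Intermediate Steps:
t = -14 (t = 14*(-1) = -14)
s(Y) = -14 (s(Y) = Y + (-14 - Y) = -14)
(-340424 + s(677))/(133853 + p) = (-340424 - 14)/(133853 + 79693) = -340438/213546 = -340438*1/213546 = -170219/106773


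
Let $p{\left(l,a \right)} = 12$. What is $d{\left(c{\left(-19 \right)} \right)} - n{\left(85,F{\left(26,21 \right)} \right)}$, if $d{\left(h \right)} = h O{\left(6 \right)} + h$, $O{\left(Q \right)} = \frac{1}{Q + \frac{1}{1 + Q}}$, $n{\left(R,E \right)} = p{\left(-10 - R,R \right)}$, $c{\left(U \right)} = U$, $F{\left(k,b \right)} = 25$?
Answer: $- \frac{1466}{43} \approx -34.093$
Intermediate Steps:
$n{\left(R,E \right)} = 12$
$d{\left(h \right)} = \frac{50 h}{43}$ ($d{\left(h \right)} = h \frac{1 + 6}{1 + 6 + 6^{2}} + h = h \frac{1}{1 + 6 + 36} \cdot 7 + h = h \frac{1}{43} \cdot 7 + h = h \frac{7}{43} + h = \frac{7 h}{43} + h = \frac{50 h}{43}$)
$d{\left(c{\left(-19 \right)} \right)} - n{\left(85,F{\left(26,21 \right)} \right)} = \frac{50}{43} \left(-19\right) - 12 = - \frac{950}{43} - 12 = - \frac{1466}{43}$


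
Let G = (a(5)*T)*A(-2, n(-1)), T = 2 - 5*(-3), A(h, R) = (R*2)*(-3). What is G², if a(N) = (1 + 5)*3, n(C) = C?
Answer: 3370896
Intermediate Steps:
a(N) = 18 (a(N) = 6*3 = 18)
A(h, R) = -6*R (A(h, R) = (2*R)*(-3) = -6*R)
T = 17 (T = 2 + 15 = 17)
G = 1836 (G = (18*17)*(-6*(-1)) = 306*6 = 1836)
G² = 1836² = 3370896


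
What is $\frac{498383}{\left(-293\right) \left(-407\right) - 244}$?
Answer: $\frac{498383}{119007} \approx 4.1878$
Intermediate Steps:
$\frac{498383}{\left(-293\right) \left(-407\right) - 244} = \frac{498383}{119251 - 244} = \frac{498383}{119007}$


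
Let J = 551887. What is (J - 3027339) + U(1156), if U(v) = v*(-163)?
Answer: -2663880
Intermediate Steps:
U(v) = -163*v
(J - 3027339) + U(1156) = (551887 - 3027339) - 163*1156 = -2475452 - 188428 = -2663880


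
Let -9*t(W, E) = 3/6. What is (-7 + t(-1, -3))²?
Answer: 16129/324 ≈ 49.781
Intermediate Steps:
t(W, E) = -1/18 (t(W, E) = -1/(3*6) = -⅑*½ = -1/18)
(-7 + t(-1, -3))² = (-7 - 1/18)² = (-127/18)² = 16129/324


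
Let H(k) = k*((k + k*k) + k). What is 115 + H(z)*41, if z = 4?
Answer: 4051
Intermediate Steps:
H(k) = k*(k**2 + 2*k) (H(k) = k*((k + k**2) + k) = k*(k**2 + 2*k))
115 + H(z)*41 = 115 + (4**2*(2 + 4))*41 = 115 + (16*6)*41 = 115 + 96*41 = 115 + 3936 = 4051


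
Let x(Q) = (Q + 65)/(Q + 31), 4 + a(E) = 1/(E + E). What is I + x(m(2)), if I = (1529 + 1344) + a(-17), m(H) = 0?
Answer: 3026105/1054 ≈ 2871.1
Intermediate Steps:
a(E) = -4 + 1/(2*E) (a(E) = -4 + 1/(E + E) = -4 + 1/(2*E))
x(Q) = (65 + Q)/(31 + Q)
I = 97545/34 (I = (1529 + 1344) + (-4 + (½)/(-17)) = 2873 + (-4 + (½)*(-1/17)) = 2873 + (-4 - 1/34) = 2873 - 137/34 = 97545/34 ≈ 2869.0)
I + x(m(2)) = 97545/34 + (65 + 0)/(31 + 0) = 97545/34 + 65/31 = 3026105/1054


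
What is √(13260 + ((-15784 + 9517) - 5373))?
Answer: 18*√5 ≈ 40.249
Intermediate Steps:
√(13260 + ((-15784 + 9517) - 5373)) = √(13260 + (-6267 - 5373)) = √(13260 - 11640) = √1620 = 18*√5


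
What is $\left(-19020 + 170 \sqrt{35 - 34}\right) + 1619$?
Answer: $-17231$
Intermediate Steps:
$\left(-19020 + 170 \sqrt{35 - 34}\right) + 1619 = \left(-19020 + 170 \sqrt{1}\right) + 1619 = \left(-19020 + 170 \cdot 1\right) + 1619 = \left(-19020 + 170\right) + 1619 = -18850 + 1619 = -17231$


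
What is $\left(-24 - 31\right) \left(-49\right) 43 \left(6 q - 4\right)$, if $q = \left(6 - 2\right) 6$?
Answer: $16223900$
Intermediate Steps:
$q = 24$ ($q = 4 \cdot 6 = 24$)
$\left(-24 - 31\right) \left(-49\right) 43 \left(6 q - 4\right) = \left(-24 - 31\right) \left(-49\right) 43 \left(6 \cdot 24 - 4\right) = \left(-55\right) \left(-49\right) 43 \left(144 - 4\right) = 2695 \cdot 43 \cdot 140 = 115885 \cdot 140 = 16223900$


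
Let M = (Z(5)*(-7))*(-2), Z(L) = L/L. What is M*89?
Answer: 1246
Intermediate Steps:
Z(L) = 1
M = 14 (M = (1*(-7))*(-2) = -7*(-2) = 14)
M*89 = 14*89 = 1246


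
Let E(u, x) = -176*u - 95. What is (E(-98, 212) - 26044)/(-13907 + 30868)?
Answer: -8891/16961 ≈ -0.52420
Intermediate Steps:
E(u, x) = -95 - 176*u
(E(-98, 212) - 26044)/(-13907 + 30868) = ((-95 - 176*(-98)) - 26044)/(-13907 + 30868) = ((-95 + 17248) - 26044)/16961 = (17153 - 26044)*(1/16961) = -8891*1/16961 = -8891/16961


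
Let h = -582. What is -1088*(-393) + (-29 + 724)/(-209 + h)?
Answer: 338218249/791 ≈ 4.2758e+5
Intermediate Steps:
-1088*(-393) + (-29 + 724)/(-209 + h) = -1088*(-393) + (-29 + 724)/(-209 - 582) = 427584 + 695/(-791) = 427584 + 695*(-1/791) = 427584 - 695/791 = 338218249/791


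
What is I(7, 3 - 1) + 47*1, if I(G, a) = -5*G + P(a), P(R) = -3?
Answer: 9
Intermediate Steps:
I(G, a) = -3 - 5*G (I(G, a) = -5*G - 3 = -3 - 5*G)
I(7, 3 - 1) + 47*1 = (-3 - 5*7) + 47*1 = (-3 - 35) + 47 = -38 + 47 = 9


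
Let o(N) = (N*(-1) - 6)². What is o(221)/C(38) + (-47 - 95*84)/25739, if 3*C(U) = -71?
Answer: -3979484710/1827469 ≈ -2177.6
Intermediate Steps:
C(U) = -71/3 (C(U) = (⅓)*(-71) = -71/3)
o(N) = (-6 - N)² (o(N) = (-N - 6)² = (-6 - N)²)
o(221)/C(38) + (-47 - 95*84)/25739 = (6 + 221)²/(-71/3) + (-47 - 95*84)/25739 = 227²*(-3/71) + (-47 - 7980)*(1/25739) = 51529*(-3/71) - 8027*1/25739 = -154587/71 - 8027/25739 = -3979484710/1827469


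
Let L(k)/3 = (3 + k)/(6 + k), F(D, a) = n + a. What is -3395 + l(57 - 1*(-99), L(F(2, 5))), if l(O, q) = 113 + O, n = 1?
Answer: -3126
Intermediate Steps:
F(D, a) = 1 + a
L(k) = 3*(3 + k)/(6 + k) (L(k) = 3*((3 + k)/(6 + k)) = 3*(3 + k)/(6 + k))
-3395 + l(57 - 1*(-99), L(F(2, 5))) = -3395 + (113 + (57 - 1*(-99))) = -3395 + (113 + (57 + 99)) = -3395 + (113 + 156) = -3395 + 269 = -3126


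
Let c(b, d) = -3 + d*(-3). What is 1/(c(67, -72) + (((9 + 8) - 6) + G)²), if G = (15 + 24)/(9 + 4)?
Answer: 1/409 ≈ 0.0024450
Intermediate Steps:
c(b, d) = -3 - 3*d
G = 3 (G = 39/13 = 39*(1/13) = 3)
1/(c(67, -72) + (((9 + 8) - 6) + G)²) = 1/((-3 - 3*(-72)) + (((9 + 8) - 6) + 3)²) = 1/((-3 + 216) + ((17 - 6) + 3)²) = 1/(213 + (11 + 3)²) = 1/(213 + 14²) = 1/(213 + 196) = 1/409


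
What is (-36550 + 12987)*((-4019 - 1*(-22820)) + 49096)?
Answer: -1599857011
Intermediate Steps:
(-36550 + 12987)*((-4019 - 1*(-22820)) + 49096) = -23563*((-4019 + 22820) + 49096) = -23563*(18801 + 49096) = -23563*67897 = -1599857011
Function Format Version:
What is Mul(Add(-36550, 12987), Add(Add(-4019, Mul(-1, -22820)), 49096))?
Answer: -1599857011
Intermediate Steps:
Mul(Add(-36550, 12987), Add(Add(-4019, Mul(-1, -22820)), 49096)) = Mul(-23563, Add(Add(-4019, 22820), 49096)) = Mul(-23563, Add(18801, 49096)) = Mul(-23563, 67897) = -1599857011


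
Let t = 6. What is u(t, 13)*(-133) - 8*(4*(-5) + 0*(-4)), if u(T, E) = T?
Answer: -638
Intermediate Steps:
u(t, 13)*(-133) - 8*(4*(-5) + 0*(-4)) = 6*(-133) - 8*(4*(-5) + 0*(-4)) = -798 - 8*(-20 + 0) = -798 - 8*(-20) = -798 + 160 = -638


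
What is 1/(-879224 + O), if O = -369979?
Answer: -1/1249203 ≈ -8.0051e-7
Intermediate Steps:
1/(-879224 + O) = 1/(-879224 - 369979) = 1/(-1249203) = -1/1249203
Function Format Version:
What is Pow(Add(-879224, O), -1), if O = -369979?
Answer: Rational(-1, 1249203) ≈ -8.0051e-7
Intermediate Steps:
Pow(Add(-879224, O), -1) = Pow(Add(-879224, -369979), -1) = Pow(-1249203, -1) = Rational(-1, 1249203)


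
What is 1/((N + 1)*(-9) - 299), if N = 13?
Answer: -1/425 ≈ -0.0023529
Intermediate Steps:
1/((N + 1)*(-9) - 299) = 1/((13 + 1)*(-9) - 299) = 1/(14*(-9) - 299) = 1/(-126 - 299) = 1/(-425) = -1/425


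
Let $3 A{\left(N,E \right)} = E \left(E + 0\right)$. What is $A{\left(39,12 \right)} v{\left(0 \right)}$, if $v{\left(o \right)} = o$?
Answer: $0$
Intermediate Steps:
$A{\left(N,E \right)} = \frac{E^{2}}{3}$ ($A{\left(N,E \right)} = \frac{E \left(E + 0\right)}{3} = \frac{E E}{3} = \frac{E^{2}}{3}$)
$A{\left(39,12 \right)} v{\left(0 \right)} = \frac{12^{2}}{3} \cdot 0 = \frac{1}{3} \cdot 144 \cdot 0 = 48 \cdot 0 = 0$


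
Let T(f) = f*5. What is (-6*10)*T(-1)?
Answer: 300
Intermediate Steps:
T(f) = 5*f
(-6*10)*T(-1) = (-6*10)*(5*(-1)) = -60*(-5) = 300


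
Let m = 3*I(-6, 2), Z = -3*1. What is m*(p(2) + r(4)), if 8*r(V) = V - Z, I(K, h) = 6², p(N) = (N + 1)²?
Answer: 2133/2 ≈ 1066.5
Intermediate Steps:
p(N) = (1 + N)²
Z = -3
I(K, h) = 36
r(V) = 3/8 + V/8 (r(V) = (V - 1*(-3))/8 = (V + 3)/8 = (3 + V)/8 = 3/8 + V/8)
m = 108 (m = 3*36 = 108)
m*(p(2) + r(4)) = 108*((1 + 2)² + (3/8 + (⅛)*4)) = 108*(3² + (3/8 + ½)) = 108*(9 + 7/8) = 108*(79/8) = 2133/2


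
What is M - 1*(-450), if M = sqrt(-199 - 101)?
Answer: 450 + 10*I*sqrt(3) ≈ 450.0 + 17.32*I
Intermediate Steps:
M = 10*I*sqrt(3) (M = sqrt(-300) = 10*I*sqrt(3) ≈ 17.32*I)
M - 1*(-450) = 10*I*sqrt(3) - 1*(-450) = 10*I*sqrt(3) + 450 = 450 + 10*I*sqrt(3)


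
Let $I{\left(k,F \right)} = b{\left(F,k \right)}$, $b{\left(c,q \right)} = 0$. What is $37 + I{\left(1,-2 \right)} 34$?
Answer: $37$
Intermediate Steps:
$I{\left(k,F \right)} = 0$
$37 + I{\left(1,-2 \right)} 34 = 37 + 0 \cdot 34 = 37 + 0 = 37$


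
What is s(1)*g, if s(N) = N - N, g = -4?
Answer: 0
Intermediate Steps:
s(N) = 0
s(1)*g = 0*(-4) = 0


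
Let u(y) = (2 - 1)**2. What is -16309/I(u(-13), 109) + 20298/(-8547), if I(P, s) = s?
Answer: -47201835/310541 ≈ -152.00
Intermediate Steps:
u(y) = 1 (u(y) = 1**2 = 1)
-16309/I(u(-13), 109) + 20298/(-8547) = -16309/109 + 20298/(-8547) = -16309*1/109 + 20298*(-1/8547) = -16309/109 - 6766/2849 = -47201835/310541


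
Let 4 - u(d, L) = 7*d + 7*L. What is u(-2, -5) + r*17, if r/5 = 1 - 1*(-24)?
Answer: 2178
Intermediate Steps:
r = 125 (r = 5*(1 - 1*(-24)) = 5*(1 + 24) = 5*25 = 125)
u(d, L) = 4 - 7*L - 7*d (u(d, L) = 4 - (7*d + 7*L) = 4 - (7*L + 7*d) = 4 + (-7*L - 7*d) = 4 - 7*L - 7*d)
u(-2, -5) + r*17 = (4 - 7*(-5) - 7*(-2)) + 125*17 = (4 + 35 + 14) + 2125 = 53 + 2125 = 2178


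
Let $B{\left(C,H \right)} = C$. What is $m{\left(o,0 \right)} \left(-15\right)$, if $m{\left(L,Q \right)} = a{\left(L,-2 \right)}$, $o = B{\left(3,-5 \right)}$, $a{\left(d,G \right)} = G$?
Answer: $30$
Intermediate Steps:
$o = 3$
$m{\left(L,Q \right)} = -2$
$m{\left(o,0 \right)} \left(-15\right) = \left(-2\right) \left(-15\right) = 30$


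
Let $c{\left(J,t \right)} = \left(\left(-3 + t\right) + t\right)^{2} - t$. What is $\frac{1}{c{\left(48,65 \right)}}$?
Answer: $\frac{1}{16064} \approx 6.2251 \cdot 10^{-5}$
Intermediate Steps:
$c{\left(J,t \right)} = \left(-3 + 2 t\right)^{2} - t$
$\frac{1}{c{\left(48,65 \right)}} = \frac{1}{\left(-3 + 2 \cdot 65\right)^{2} - 65} = \frac{1}{\left(-3 + 130\right)^{2} - 65} = \frac{1}{127^{2} - 65} = \frac{1}{16129 - 65} = \frac{1}{16064}$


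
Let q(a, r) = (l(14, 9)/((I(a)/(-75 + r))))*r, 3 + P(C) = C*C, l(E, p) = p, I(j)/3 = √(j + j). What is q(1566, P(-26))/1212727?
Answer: 201227*√87/105507249 ≈ 0.017789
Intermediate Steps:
I(j) = 3*√2*√j (I(j) = 3*√(j + j) = 3*√(2*j) = 3*(√2*√j) = 3*√2*√j)
P(C) = -3 + C² (P(C) = -3 + C*C = -3 + C²)
q(a, r) = 3*r*√2*(-75 + r)/(2*√a) (q(a, r) = (9/(((3*√2*√a)/(-75 + r))))*r = (9/((3*√2*√a/(-75 + r))))*r = (9*(√2*(-75 + r)/(6*√a)))*r = (3*√2*(-75 + r)/(2*√a))*r = 3*r*√2*(-75 + r)/(2*√a))
q(1566, P(-26))/1212727 = (3*(-3 + (-26)²)*√2*(-75 + (-3 + (-26)²))/(2*√1566))/1212727 = (3*(-3 + 676)*√2*(√174/522)*(-75 + (-3 + 676))/2)*(1/1212727) = ((3/2)*673*√2*(√174/522)*(-75 + 673))*(1/1212727) = ((3/2)*673*√2*(√174/522)*598)*(1/1212727) = (201227*√87/87)*(1/1212727) = 201227*√87/105507249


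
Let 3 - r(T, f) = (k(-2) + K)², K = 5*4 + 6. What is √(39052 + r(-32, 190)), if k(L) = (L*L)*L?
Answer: √38731 ≈ 196.80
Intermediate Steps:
k(L) = L³ (k(L) = L²*L = L³)
K = 26 (K = 20 + 6 = 26)
r(T, f) = -321 (r(T, f) = 3 - ((-2)³ + 26)² = 3 - (-8 + 26)² = 3 - 1*18² = 3 - 1*324 = 3 - 324 = -321)
√(39052 + r(-32, 190)) = √(39052 - 321) = √38731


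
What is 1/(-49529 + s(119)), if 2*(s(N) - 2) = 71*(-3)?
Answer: -2/99267 ≈ -2.0148e-5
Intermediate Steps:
s(N) = -209/2 (s(N) = 2 + (71*(-3))/2 = 2 + (½)*(-213) = 2 - 213/2 = -209/2)
1/(-49529 + s(119)) = 1/(-49529 - 209/2) = 1/(-99267/2) = -2/99267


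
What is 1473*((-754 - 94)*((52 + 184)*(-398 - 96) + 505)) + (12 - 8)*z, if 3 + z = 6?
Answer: 144994743228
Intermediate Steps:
z = 3 (z = -3 + 6 = 3)
1473*((-754 - 94)*((52 + 184)*(-398 - 96) + 505)) + (12 - 8)*z = 1473*((-754 - 94)*((52 + 184)*(-398 - 96) + 505)) + (12 - 8)*3 = 1473*(-848*(236*(-494) + 505)) + 4*3 = 1473*(-848*(-116584 + 505)) + 12 = 1473*(-848*(-116079)) + 12 = 1473*98434992 + 12 = 144994743216 + 12 = 144994743228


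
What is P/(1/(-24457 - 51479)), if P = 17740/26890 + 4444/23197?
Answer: -4032307454784/62376733 ≈ -64644.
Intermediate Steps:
P = 53101394/62376733 (P = 17740*(1/26890) + 4444*(1/23197) = 1774/2689 + 4444/23197 = 53101394/62376733 ≈ 0.85130)
P/(1/(-24457 - 51479)) = 53101394/(62376733*(1/(-24457 - 51479))) = 53101394/(62376733*(1/(-75936))) = 53101394/(62376733*(-1/75936)) = (53101394/62376733)*(-75936) = -4032307454784/62376733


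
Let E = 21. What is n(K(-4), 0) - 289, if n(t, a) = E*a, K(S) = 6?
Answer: -289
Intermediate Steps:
n(t, a) = 21*a
n(K(-4), 0) - 289 = 21*0 - 289 = 0 - 289 = -289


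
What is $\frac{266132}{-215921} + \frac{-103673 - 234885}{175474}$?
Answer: $- \frac{59900514243}{18944260777} \approx -3.1619$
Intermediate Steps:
$\frac{266132}{-215921} + \frac{-103673 - 234885}{175474} = 266132 \left(- \frac{1}{215921}\right) + \left(-103673 - 234885\right) \frac{1}{175474} = - \frac{266132}{215921} - \frac{169279}{87737} = - \frac{59900514243}{18944260777}$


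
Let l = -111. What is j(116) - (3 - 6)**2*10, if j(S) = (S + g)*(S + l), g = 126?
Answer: 1120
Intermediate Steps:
j(S) = (-111 + S)*(126 + S) (j(S) = (S + 126)*(S - 111) = (126 + S)*(-111 + S) = (-111 + S)*(126 + S))
j(116) - (3 - 6)**2*10 = (-13986 + 116**2 + 15*116) - (3 - 6)**2*10 = (-13986 + 13456 + 1740) - (-3)**2*10 = 1210 - 9*10 = 1210 - 1*90 = 1210 - 90 = 1120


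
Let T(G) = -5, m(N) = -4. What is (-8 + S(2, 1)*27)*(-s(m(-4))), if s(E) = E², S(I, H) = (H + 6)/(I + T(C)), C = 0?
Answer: 1136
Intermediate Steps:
S(I, H) = (6 + H)/(-5 + I) (S(I, H) = (H + 6)/(I - 5) = (6 + H)/(-5 + I))
(-8 + S(2, 1)*27)*(-s(m(-4))) = (-8 + ((6 + 1)/(-5 + 2))*27)*(-1*(-4)²) = (-8 + (7/(-3))*27)*(-1*16) = (-8 - ⅓*7*27)*(-16) = (-8 - 7/3*27)*(-16) = (-8 - 63)*(-16) = -71*(-16) = 1136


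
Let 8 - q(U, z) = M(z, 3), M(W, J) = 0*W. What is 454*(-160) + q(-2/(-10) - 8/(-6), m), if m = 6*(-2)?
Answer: -72632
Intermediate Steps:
m = -12
M(W, J) = 0
q(U, z) = 8 (q(U, z) = 8 - 1*0 = 8 + 0 = 8)
454*(-160) + q(-2/(-10) - 8/(-6), m) = 454*(-160) + 8 = -72640 + 8 = -72632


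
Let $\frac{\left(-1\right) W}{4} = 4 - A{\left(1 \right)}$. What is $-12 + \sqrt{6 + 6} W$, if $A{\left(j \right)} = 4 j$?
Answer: $-12$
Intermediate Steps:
$W = 0$ ($W = - 4 \left(4 - 4 \cdot 1\right) = - 4 \left(4 - 4\right) = \left(-4\right) 0 = 0$)
$-12 + \sqrt{6 + 6} W = -12 + \sqrt{6 + 6} \cdot 0 = -12 + \sqrt{12} \cdot 0 = -12 + 2 \sqrt{3} \cdot 0 = -12 + 0 = -12$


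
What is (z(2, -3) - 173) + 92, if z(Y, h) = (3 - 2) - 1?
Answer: -81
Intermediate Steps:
z(Y, h) = 0 (z(Y, h) = 1 - 1 = 0)
(z(2, -3) - 173) + 92 = (0 - 173) + 92 = -173 + 92 = -81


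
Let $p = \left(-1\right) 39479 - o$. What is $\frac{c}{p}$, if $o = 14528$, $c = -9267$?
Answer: $\frac{9267}{54007} \approx 0.17159$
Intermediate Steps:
$p = -54007$ ($p = \left(-1\right) 39479 - 14528 = -39479 - 14528 = -54007$)
$\frac{c}{p} = - \frac{9267}{-54007} = \left(-9267\right) \left(- \frac{1}{54007}\right) = \frac{9267}{54007}$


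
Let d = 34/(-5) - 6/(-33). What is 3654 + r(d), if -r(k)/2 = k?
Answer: 201698/55 ≈ 3667.2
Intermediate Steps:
d = -364/55 (d = 34*(-⅕) - 6*(-1/33) = -34/5 + 2/11 = -364/55 ≈ -6.6182)
r(k) = -2*k
3654 + r(d) = 3654 - 2*(-364/55) = 3654 + 728/55 = 201698/55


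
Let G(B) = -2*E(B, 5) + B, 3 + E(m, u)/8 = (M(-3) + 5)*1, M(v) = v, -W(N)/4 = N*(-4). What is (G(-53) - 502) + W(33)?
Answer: -11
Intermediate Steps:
W(N) = 16*N (W(N) = -4*N*(-4) = -(-16)*N = 16*N)
E(m, u) = -8 (E(m, u) = -24 + 8*((-3 + 5)*1) = -24 + 8*(2*1) = -24 + 8*2 = -24 + 16 = -8)
G(B) = 16 + B (G(B) = -2*(-8) + B = 16 + B)
(G(-53) - 502) + W(33) = ((16 - 53) - 502) + 16*33 = (-37 - 502) + 528 = -539 + 528 = -11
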